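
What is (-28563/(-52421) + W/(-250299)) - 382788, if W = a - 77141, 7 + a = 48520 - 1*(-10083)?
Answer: -5022524088356870/13120923879 ≈ -3.8279e+5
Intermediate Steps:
a = 58596 (a = -7 + (48520 - 1*(-10083)) = -7 + (48520 + 10083) = -7 + 58603 = 58596)
W = -18545 (W = 58596 - 77141 = -18545)
(-28563/(-52421) + W/(-250299)) - 382788 = (-28563/(-52421) - 18545/(-250299)) - 382788 = (-28563*(-1/52421) - 18545*(-1/250299)) - 382788 = (28563/52421 + 18545/250299) - 382788 = 8121437782/13120923879 - 382788 = -5022524088356870/13120923879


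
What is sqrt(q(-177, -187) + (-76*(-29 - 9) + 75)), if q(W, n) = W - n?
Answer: sqrt(2973) ≈ 54.525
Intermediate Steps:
sqrt(q(-177, -187) + (-76*(-29 - 9) + 75)) = sqrt((-177 - 1*(-187)) + (-76*(-29 - 9) + 75)) = sqrt((-177 + 187) + (-76*(-38) + 75)) = sqrt(10 + (2888 + 75)) = sqrt(10 + 2963) = sqrt(2973)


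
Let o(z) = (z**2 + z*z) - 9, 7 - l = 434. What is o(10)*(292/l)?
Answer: -55772/427 ≈ -130.61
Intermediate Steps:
l = -427 (l = 7 - 1*434 = 7 - 434 = -427)
o(z) = -9 + 2*z**2 (o(z) = (z**2 + z**2) - 9 = 2*z**2 - 9 = -9 + 2*z**2)
o(10)*(292/l) = (-9 + 2*10**2)*(292/(-427)) = (-9 + 2*100)*(292*(-1/427)) = (-9 + 200)*(-292/427) = 191*(-292/427) = -55772/427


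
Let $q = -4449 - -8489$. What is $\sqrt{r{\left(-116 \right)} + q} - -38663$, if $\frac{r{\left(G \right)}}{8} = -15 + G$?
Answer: $38663 + 4 \sqrt{187} \approx 38718.0$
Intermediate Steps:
$q = 4040$ ($q = -4449 + 8489 = 4040$)
$r{\left(G \right)} = -120 + 8 G$ ($r{\left(G \right)} = 8 \left(-15 + G\right) = -120 + 8 G$)
$\sqrt{r{\left(-116 \right)} + q} - -38663 = \sqrt{\left(-120 + 8 \left(-116\right)\right) + 4040} - -38663 = \sqrt{\left(-120 - 928\right) + 4040} + 38663 = \sqrt{-1048 + 4040} + 38663 = \sqrt{2992} + 38663 = 4 \sqrt{187} + 38663 = 38663 + 4 \sqrt{187}$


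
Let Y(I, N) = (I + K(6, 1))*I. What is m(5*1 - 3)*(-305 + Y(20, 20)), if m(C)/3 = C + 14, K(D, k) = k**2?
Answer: 5520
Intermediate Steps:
Y(I, N) = I*(1 + I) (Y(I, N) = (I + 1**2)*I = (I + 1)*I = (1 + I)*I = I*(1 + I))
m(C) = 42 + 3*C (m(C) = 3*(C + 14) = 3*(14 + C) = 42 + 3*C)
m(5*1 - 3)*(-305 + Y(20, 20)) = (42 + 3*(5*1 - 3))*(-305 + 20*(1 + 20)) = (42 + 3*(5 - 3))*(-305 + 20*21) = (42 + 3*2)*(-305 + 420) = (42 + 6)*115 = 48*115 = 5520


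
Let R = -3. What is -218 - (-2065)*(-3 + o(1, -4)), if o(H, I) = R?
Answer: -12608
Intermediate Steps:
o(H, I) = -3
-218 - (-2065)*(-3 + o(1, -4)) = -218 - (-2065)*(-3 - 3) = -218 - (-2065)*(-6) = -218 - 295*42 = -218 - 12390 = -12608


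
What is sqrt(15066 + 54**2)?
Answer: 9*sqrt(222) ≈ 134.10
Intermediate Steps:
sqrt(15066 + 54**2) = sqrt(15066 + 2916) = sqrt(17982) = 9*sqrt(222)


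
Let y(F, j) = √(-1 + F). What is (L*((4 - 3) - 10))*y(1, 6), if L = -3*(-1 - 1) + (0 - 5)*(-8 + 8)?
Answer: 0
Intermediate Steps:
L = 6 (L = -3*(-2) - 5*0 = 6 + 0 = 6)
(L*((4 - 3) - 10))*y(1, 6) = (6*((4 - 3) - 10))*√(-1 + 1) = (6*(1 - 10))*√0 = (6*(-9))*0 = -54*0 = 0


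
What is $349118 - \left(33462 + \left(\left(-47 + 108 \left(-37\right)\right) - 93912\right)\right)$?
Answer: $413611$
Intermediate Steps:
$349118 - \left(33462 + \left(\left(-47 + 108 \left(-37\right)\right) - 93912\right)\right) = 349118 - \left(33462 - 97955\right) = 349118 - -64493 = 349118 + 64493 = 413611$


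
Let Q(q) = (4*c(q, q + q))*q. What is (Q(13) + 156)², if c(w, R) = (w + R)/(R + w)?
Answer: 43264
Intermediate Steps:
c(w, R) = 1 (c(w, R) = (R + w)/(R + w) = 1)
Q(q) = 4*q (Q(q) = (4*1)*q = 4*q)
(Q(13) + 156)² = (4*13 + 156)² = (52 + 156)² = 208² = 43264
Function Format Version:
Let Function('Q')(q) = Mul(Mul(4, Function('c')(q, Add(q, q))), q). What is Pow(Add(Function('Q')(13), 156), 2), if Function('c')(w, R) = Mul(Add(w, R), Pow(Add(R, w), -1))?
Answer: 43264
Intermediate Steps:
Function('c')(w, R) = 1 (Function('c')(w, R) = Mul(Add(R, w), Pow(Add(R, w), -1)) = 1)
Function('Q')(q) = Mul(4, q) (Function('Q')(q) = Mul(Mul(4, 1), q) = Mul(4, q))
Pow(Add(Function('Q')(13), 156), 2) = Pow(Add(Mul(4, 13), 156), 2) = Pow(Add(52, 156), 2) = Pow(208, 2) = 43264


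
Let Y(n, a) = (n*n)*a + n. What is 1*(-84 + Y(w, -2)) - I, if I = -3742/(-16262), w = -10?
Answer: -2392385/8131 ≈ -294.23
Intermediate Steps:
Y(n, a) = n + a*n**2 (Y(n, a) = n**2*a + n = a*n**2 + n = n + a*n**2)
I = 1871/8131 (I = -3742*(-1/16262) = 1871/8131 ≈ 0.23011)
1*(-84 + Y(w, -2)) - I = 1*(-84 - 10*(1 - 2*(-10))) - 1*1871/8131 = 1*(-84 - 10*(1 + 20)) - 1871/8131 = 1*(-84 - 10*21) - 1871/8131 = 1*(-84 - 210) - 1871/8131 = 1*(-294) - 1871/8131 = -294 - 1871/8131 = -2392385/8131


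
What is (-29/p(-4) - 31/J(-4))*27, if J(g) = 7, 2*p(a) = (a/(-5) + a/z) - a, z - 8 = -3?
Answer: -7155/14 ≈ -511.07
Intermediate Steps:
z = 5 (z = 8 - 3 = 5)
p(a) = -a/2 (p(a) = ((a/(-5) + a/5) - a)/2 = ((a*(-⅕) + a*(⅕)) - a)/2 = ((-a/5 + a/5) - a)/2 = (0 - a)/2 = (-a)/2 = -a/2)
(-29/p(-4) - 31/J(-4))*27 = (-29/((-½*(-4))) - 31/7)*27 = (-29/2 - 31*⅐)*27 = (-29*½ - 31/7)*27 = (-29/2 - 31/7)*27 = -265/14*27 = -7155/14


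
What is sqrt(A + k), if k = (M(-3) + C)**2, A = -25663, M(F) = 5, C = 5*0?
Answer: I*sqrt(25638) ≈ 160.12*I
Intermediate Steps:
C = 0
k = 25 (k = (5 + 0)**2 = 5**2 = 25)
sqrt(A + k) = sqrt(-25663 + 25) = sqrt(-25638) = I*sqrt(25638)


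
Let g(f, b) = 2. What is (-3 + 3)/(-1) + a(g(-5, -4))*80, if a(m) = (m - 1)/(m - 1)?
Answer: 80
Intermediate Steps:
a(m) = 1 (a(m) = (-1 + m)/(-1 + m) = 1)
(-3 + 3)/(-1) + a(g(-5, -4))*80 = (-3 + 3)/(-1) + 1*80 = -1*0 + 80 = 0 + 80 = 80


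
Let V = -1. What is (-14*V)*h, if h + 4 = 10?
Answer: 84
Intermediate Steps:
h = 6 (h = -4 + 10 = 6)
(-14*V)*h = -14*(-1)*6 = 14*6 = 84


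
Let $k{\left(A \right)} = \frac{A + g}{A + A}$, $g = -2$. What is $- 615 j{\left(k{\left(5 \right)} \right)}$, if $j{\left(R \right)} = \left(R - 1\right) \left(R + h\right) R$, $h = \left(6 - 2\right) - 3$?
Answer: $\frac{33579}{200} \approx 167.9$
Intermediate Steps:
$h = 1$ ($h = 4 - 3 = 1$)
$k{\left(A \right)} = \frac{-2 + A}{2 A}$ ($k{\left(A \right)} = \frac{A - 2}{A + A} = \frac{-2 + A}{2 A}$)
$j{\left(R \right)} = R \left(1 + R\right) \left(-1 + R\right)$ ($j{\left(R \right)} = \left(R - 1\right) \left(R + 1\right) R = \left(-1 + R\right) \left(1 + R\right) R = \left(1 + R\right) \left(-1 + R\right) R = R \left(1 + R\right) \left(-1 + R\right)$)
$- 615 j{\left(k{\left(5 \right)} \right)} = - 615 \left(\left(\frac{-2 + 5}{2 \cdot 5}\right)^{3} - \frac{-2 + 5}{2 \cdot 5}\right) = - 615 \left(\left(\frac{1}{2} \cdot \frac{1}{5} \cdot 3\right)^{3} - \frac{1}{2} \cdot \frac{1}{5} \cdot 3\right) = - 615 \left(\left(\frac{3}{10}\right)^{3} - \frac{3}{10}\right) = - 615 \left(\frac{27}{1000} - \frac{3}{10}\right) = \left(-615\right) \left(- \frac{273}{1000}\right) = \frac{33579}{200}$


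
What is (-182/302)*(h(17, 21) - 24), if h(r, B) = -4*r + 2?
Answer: 8190/151 ≈ 54.238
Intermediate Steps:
h(r, B) = 2 - 4*r
(-182/302)*(h(17, 21) - 24) = (-182/302)*((2 - 4*17) - 24) = (-182*1/302)*((2 - 68) - 24) = -91*(-66 - 24)/151 = -91/151*(-90) = 8190/151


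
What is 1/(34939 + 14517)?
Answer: 1/49456 ≈ 2.0220e-5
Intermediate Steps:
1/(34939 + 14517) = 1/49456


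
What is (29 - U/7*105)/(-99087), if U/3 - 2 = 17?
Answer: 826/99087 ≈ 0.0083361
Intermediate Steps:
U = 57 (U = 6 + 3*17 = 6 + 51 = 57)
(29 - U/7*105)/(-99087) = (29 - 57/7*105)/(-99087) = (29 - 57/7*105)*(-1/99087) = (29 - 855)*(-1/99087) = -826*(-1/99087) = 826/99087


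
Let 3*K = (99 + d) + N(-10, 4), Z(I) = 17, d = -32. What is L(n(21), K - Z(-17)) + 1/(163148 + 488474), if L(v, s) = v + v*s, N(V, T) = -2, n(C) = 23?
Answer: 254784205/1954866 ≈ 130.33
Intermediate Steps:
K = 65/3 (K = ((99 - 32) - 2)/3 = (67 - 2)/3 = (1/3)*65 = 65/3 ≈ 21.667)
L(v, s) = v + s*v
L(n(21), K - Z(-17)) + 1/(163148 + 488474) = 23*(1 + (65/3 - 1*17)) + 1/(163148 + 488474) = 23*(1 + (65/3 - 17)) + 1/651622 = 23*(1 + 14/3) + 1/651622 = 23*(17/3) + 1/651622 = 391/3 + 1/651622 = 254784205/1954866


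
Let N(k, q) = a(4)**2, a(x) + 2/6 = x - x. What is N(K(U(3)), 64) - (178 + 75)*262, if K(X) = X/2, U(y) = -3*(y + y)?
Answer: -596573/9 ≈ -66286.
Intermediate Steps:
U(y) = -6*y
a(x) = -1/3 (a(x) = -1/3 + (x - x) = -1/3 + 0 = -1/3)
K(X) = X/2 (K(X) = X*(1/2) = X/2)
N(k, q) = 1/9 (N(k, q) = (-1/3)**2 = 1/9)
N(K(U(3)), 64) - (178 + 75)*262 = 1/9 - (178 + 75)*262 = 1/9 - 253*262 = 1/9 - 1*66286 = 1/9 - 66286 = -596573/9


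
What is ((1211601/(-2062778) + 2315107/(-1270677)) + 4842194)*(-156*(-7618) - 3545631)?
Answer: -9972614797802109962305181/873708186902 ≈ -1.1414e+13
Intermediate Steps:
((1211601/(-2062778) + 2315107/(-1270677)) + 4842194)*(-156*(-7618) - 3545631) = ((1211601*(-1/2062778) + 2315107*(-1/1270677)) + 4842194)*(1188408 - 3545631) = ((-1211601/2062778 - 2315107/1270677) + 4842194)*(-2357223) = (-6315105311123/2621124560706 + 4842194)*(-2357223) = (12691987305997917841/2621124560706)*(-2357223) = -9972614797802109962305181/873708186902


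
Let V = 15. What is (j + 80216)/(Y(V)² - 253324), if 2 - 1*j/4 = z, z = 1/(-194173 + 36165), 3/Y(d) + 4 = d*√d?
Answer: -362309505604210402013/1144067762623526886670 - 342252912492*√15/2860169406558817216675 ≈ -0.31669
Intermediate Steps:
Y(d) = 3/(-4 + d^(3/2)) (Y(d) = 3/(-4 + d*√d) = 3/(-4 + d^(3/2)))
z = -1/158008 (z = 1/(-158008) = -1/158008 ≈ -6.3288e-6)
j = 316017/39502 (j = 8 - 4*(-1/158008) = 8 + 1/39502 = 316017/39502 ≈ 8.0000)
(j + 80216)/(Y(V)² - 253324) = (316017/39502 + 80216)/((3/(-4 + 15^(3/2)))² - 253324) = 3169008449/(39502*((3/(-4 + 15*√15))² - 253324)) = 3169008449/(39502*(9/(-4 + 15*√15)² - 253324)) = 3169008449/(39502*(-253324 + 9/(-4 + 15*√15)²))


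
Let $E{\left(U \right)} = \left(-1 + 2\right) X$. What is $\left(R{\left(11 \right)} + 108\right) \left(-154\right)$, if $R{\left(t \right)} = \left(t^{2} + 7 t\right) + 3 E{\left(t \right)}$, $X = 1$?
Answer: $-47586$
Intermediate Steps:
$E{\left(U \right)} = 1$ ($E{\left(U \right)} = \left(-1 + 2\right) 1 = 1 \cdot 1 = 1$)
$R{\left(t \right)} = 3 + t^{2} + 7 t$ ($R{\left(t \right)} = \left(t^{2} + 7 t\right) + 3 \cdot 1 = \left(t^{2} + 7 t\right) + 3 = 3 + t^{2} + 7 t$)
$\left(R{\left(11 \right)} + 108\right) \left(-154\right) = \left(\left(3 + 11^{2} + 7 \cdot 11\right) + 108\right) \left(-154\right) = \left(\left(3 + 121 + 77\right) + 108\right) \left(-154\right) = \left(201 + 108\right) \left(-154\right) = 309 \left(-154\right) = -47586$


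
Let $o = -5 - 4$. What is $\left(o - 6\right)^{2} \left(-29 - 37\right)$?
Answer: $-14850$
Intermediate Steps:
$o = -9$
$\left(o - 6\right)^{2} \left(-29 - 37\right) = \left(-9 - 6\right)^{2} \left(-29 - 37\right) = \left(-15\right)^{2} \left(-66\right) = 225 \left(-66\right) = -14850$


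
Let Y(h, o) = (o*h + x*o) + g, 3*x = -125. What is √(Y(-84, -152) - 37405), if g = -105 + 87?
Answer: I*√164895/3 ≈ 135.36*I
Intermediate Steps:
x = -125/3 (x = (⅓)*(-125) = -125/3 ≈ -41.667)
g = -18
Y(h, o) = -18 - 125*o/3 + h*o (Y(h, o) = (o*h - 125*o/3) - 18 = (h*o - 125*o/3) - 18 = (-125*o/3 + h*o) - 18 = -18 - 125*o/3 + h*o)
√(Y(-84, -152) - 37405) = √((-18 - 125/3*(-152) - 84*(-152)) - 37405) = √((-18 + 19000/3 + 12768) - 37405) = √(57250/3 - 37405) = √(-54965/3) = I*√164895/3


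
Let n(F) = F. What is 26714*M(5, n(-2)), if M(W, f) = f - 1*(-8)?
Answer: 160284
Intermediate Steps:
M(W, f) = 8 + f (M(W, f) = f + 8 = 8 + f)
26714*M(5, n(-2)) = 26714*(8 - 2) = 26714*6 = 160284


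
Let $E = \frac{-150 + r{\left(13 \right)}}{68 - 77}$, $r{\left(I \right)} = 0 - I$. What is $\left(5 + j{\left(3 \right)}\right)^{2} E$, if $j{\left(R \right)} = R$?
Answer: $\frac{10432}{9} \approx 1159.1$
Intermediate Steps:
$r{\left(I \right)} = - I$
$E = \frac{163}{9}$ ($E = \frac{-150 - 13}{68 - 77} = \frac{-150 - 13}{-9} = \left(-163\right) \left(- \frac{1}{9}\right) = \frac{163}{9} \approx 18.111$)
$\left(5 + j{\left(3 \right)}\right)^{2} E = \left(5 + 3\right)^{2} \cdot \frac{163}{9} = 8^{2} \cdot \frac{163}{9} = 64 \cdot \frac{163}{9} = \frac{10432}{9}$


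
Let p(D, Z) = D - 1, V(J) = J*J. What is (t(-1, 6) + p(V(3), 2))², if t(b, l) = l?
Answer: 196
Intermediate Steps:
V(J) = J²
p(D, Z) = -1 + D
(t(-1, 6) + p(V(3), 2))² = (6 + (-1 + 3²))² = (6 + (-1 + 9))² = (6 + 8)² = 14² = 196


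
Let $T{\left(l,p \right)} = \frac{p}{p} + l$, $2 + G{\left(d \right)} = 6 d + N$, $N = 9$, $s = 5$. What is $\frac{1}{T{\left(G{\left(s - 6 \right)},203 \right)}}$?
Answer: $\frac{1}{2} \approx 0.5$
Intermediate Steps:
$G{\left(d \right)} = 7 + 6 d$ ($G{\left(d \right)} = -2 + \left(6 d + 9\right) = -2 + \left(9 + 6 d\right) = 7 + 6 d$)
$T{\left(l,p \right)} = 1 + l$
$\frac{1}{T{\left(G{\left(s - 6 \right)},203 \right)}} = \frac{1}{1 + \left(7 + 6 \left(5 - 6\right)\right)} = \frac{1}{1 + \left(7 + 6 \left(-1\right)\right)} = \frac{1}{1 + \left(7 - 6\right)} = \frac{1}{1 + 1} = \frac{1}{2}$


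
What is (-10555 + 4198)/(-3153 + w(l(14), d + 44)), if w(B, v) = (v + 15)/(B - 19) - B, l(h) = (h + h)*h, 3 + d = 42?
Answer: 790387/440729 ≈ 1.7934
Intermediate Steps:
d = 39 (d = -3 + 42 = 39)
l(h) = 2*h**2 (l(h) = (2*h)*h = 2*h**2)
w(B, v) = -B + (15 + v)/(-19 + B) (w(B, v) = (15 + v)/(-19 + B) - B = -B + (15 + v)/(-19 + B))
(-10555 + 4198)/(-3153 + w(l(14), d + 44)) = (-10555 + 4198)/(-3153 + (15 + (39 + 44) - (2*14**2)**2 + 19*(2*14**2))/(-19 + 2*14**2)) = -6357/(-3153 + (15 + 83 - (2*196)**2 + 19*(2*196))/(-19 + 2*196)) = -6357/(-3153 + (15 + 83 - 1*392**2 + 19*392)/(-19 + 392)) = -6357/(-3153 + (15 + 83 - 1*153664 + 7448)/373) = -6357/(-3153 + (15 + 83 - 153664 + 7448)/373) = -6357/(-3153 + (1/373)*(-146118)) = -6357/(-3153 - 146118/373) = -6357/(-1322187/373) = -6357*(-373/1322187) = 790387/440729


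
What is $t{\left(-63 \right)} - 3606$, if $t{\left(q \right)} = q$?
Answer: $-3669$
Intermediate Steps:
$t{\left(-63 \right)} - 3606 = -63 - 3606 = -3669$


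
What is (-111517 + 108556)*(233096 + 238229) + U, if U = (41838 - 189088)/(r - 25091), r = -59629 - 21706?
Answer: -74263707529600/53213 ≈ -1.3956e+9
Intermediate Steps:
r = -81335
U = 73625/53213 (U = (41838 - 189088)/(-81335 - 25091) = -147250/(-106426) = -147250*(-1/106426) = 73625/53213 ≈ 1.3836)
(-111517 + 108556)*(233096 + 238229) + U = (-111517 + 108556)*(233096 + 238229) + 73625/53213 = -2961*471325 + 73625/53213 = -1395593325 + 73625/53213 = -74263707529600/53213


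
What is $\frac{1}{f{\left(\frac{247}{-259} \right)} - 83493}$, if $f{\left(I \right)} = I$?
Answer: $- \frac{259}{21624934} \approx -1.1977 \cdot 10^{-5}$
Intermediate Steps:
$\frac{1}{f{\left(\frac{247}{-259} \right)} - 83493} = \frac{1}{\frac{247}{-259} - 83493} = \frac{1}{247 \left(- \frac{1}{259}\right) - 83493} = \frac{1}{- \frac{247}{259} - 83493} = \frac{1}{- \frac{21624934}{259}} = - \frac{259}{21624934}$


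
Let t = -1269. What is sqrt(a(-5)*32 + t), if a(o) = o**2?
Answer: I*sqrt(469) ≈ 21.656*I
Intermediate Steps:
sqrt(a(-5)*32 + t) = sqrt((-5)**2*32 - 1269) = sqrt(25*32 - 1269) = sqrt(800 - 1269) = sqrt(-469) = I*sqrt(469)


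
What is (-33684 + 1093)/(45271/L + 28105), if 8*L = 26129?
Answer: -50092367/43218689 ≈ -1.1590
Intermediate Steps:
L = 26129/8 (L = (⅛)*26129 = 26129/8 ≈ 3266.1)
(-33684 + 1093)/(45271/L + 28105) = (-33684 + 1093)/(45271/(26129/8) + 28105) = -32591/(45271*(8/26129) + 28105) = -32591/(21304/1537 + 28105) = -32591/43218689/1537 = -32591*1537/43218689 = -50092367/43218689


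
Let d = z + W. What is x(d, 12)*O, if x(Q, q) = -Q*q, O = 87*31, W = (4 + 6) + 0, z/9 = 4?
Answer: -1488744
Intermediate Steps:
z = 36 (z = 9*4 = 36)
W = 10 (W = 10 + 0 = 10)
d = 46 (d = 36 + 10 = 46)
O = 2697
x(Q, q) = -Q*q
x(d, 12)*O = -1*46*12*2697 = -552*2697 = -1488744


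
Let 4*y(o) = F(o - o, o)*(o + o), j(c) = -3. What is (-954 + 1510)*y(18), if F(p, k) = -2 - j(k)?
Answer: 5004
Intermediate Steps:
F(p, k) = 1 (F(p, k) = -2 - 1*(-3) = -2 + 3 = 1)
y(o) = o/2 (y(o) = (1*(o + o))/4 = (1*(2*o))/4 = (2*o)/4 = o/2)
(-954 + 1510)*y(18) = (-954 + 1510)*((½)*18) = 556*9 = 5004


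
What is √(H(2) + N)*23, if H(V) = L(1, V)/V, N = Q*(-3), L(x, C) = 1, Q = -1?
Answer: 23*√14/2 ≈ 43.029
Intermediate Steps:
N = 3 (N = -1*(-3) = 3)
H(V) = 1/V
√(H(2) + N)*23 = √(1/2 + 3)*23 = √(½ + 3)*23 = √(7/2)*23 = (√14/2)*23 = 23*√14/2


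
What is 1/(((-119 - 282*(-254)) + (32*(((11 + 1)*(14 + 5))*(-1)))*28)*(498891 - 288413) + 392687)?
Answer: -1/27946665675 ≈ -3.5782e-11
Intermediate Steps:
1/(((-119 - 282*(-254)) + (32*(((11 + 1)*(14 + 5))*(-1)))*28)*(498891 - 288413) + 392687) = 1/(((-119 + 71628) + (32*((12*19)*(-1)))*28)*210478 + 392687) = 1/((71509 + (32*(228*(-1)))*28)*210478 + 392687) = 1/((71509 + (32*(-228))*28)*210478 + 392687) = 1/((71509 - 7296*28)*210478 + 392687) = 1/((71509 - 204288)*210478 + 392687) = 1/(-132779*210478 + 392687) = 1/(-27947058362 + 392687) = 1/(-27946665675) = -1/27946665675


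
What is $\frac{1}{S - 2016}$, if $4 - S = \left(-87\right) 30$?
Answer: $\frac{1}{598} \approx 0.0016722$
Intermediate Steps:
$S = 2614$ ($S = 4 - \left(-87\right) 30 = 4 - -2610 = 4 + 2610 = 2614$)
$\frac{1}{S - 2016} = \frac{1}{2614 - 2016} = \frac{1}{598}$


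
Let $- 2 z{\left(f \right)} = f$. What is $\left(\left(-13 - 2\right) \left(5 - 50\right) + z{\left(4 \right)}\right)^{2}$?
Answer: $452929$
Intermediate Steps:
$z{\left(f \right)} = - \frac{f}{2}$
$\left(\left(-13 - 2\right) \left(5 - 50\right) + z{\left(4 \right)}\right)^{2} = \left(\left(-13 - 2\right) \left(5 - 50\right) - 2\right)^{2} = \left(\left(-15\right) \left(-45\right) - 2\right)^{2} = \left(675 - 2\right)^{2} = 673^{2} = 452929$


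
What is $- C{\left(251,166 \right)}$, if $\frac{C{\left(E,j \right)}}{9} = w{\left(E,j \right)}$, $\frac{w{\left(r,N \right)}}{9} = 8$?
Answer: $-648$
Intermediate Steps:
$w{\left(r,N \right)} = 72$ ($w{\left(r,N \right)} = 9 \cdot 8 = 72$)
$C{\left(E,j \right)} = 648$ ($C{\left(E,j \right)} = 9 \cdot 72 = 648$)
$- C{\left(251,166 \right)} = \left(-1\right) 648 = -648$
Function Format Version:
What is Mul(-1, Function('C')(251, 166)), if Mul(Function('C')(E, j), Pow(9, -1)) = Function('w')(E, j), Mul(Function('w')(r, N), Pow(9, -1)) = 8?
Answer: -648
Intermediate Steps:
Function('w')(r, N) = 72 (Function('w')(r, N) = Mul(9, 8) = 72)
Function('C')(E, j) = 648 (Function('C')(E, j) = Mul(9, 72) = 648)
Mul(-1, Function('C')(251, 166)) = Mul(-1, 648) = -648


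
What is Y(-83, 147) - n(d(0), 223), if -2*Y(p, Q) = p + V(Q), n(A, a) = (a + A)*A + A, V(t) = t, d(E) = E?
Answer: -32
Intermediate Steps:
n(A, a) = A + A*(A + a) (n(A, a) = (A + a)*A + A = A*(A + a) + A = A + A*(A + a))
Y(p, Q) = -Q/2 - p/2 (Y(p, Q) = -(p + Q)/2 = -(Q + p)/2 = -Q/2 - p/2)
Y(-83, 147) - n(d(0), 223) = (-½*147 - ½*(-83)) - 0*(1 + 0 + 223) = (-147/2 + 83/2) - 0*224 = -32 - 1*0 = -32 + 0 = -32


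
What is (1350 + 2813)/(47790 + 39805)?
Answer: 4163/87595 ≈ 0.047526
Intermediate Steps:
(1350 + 2813)/(47790 + 39805) = 4163/87595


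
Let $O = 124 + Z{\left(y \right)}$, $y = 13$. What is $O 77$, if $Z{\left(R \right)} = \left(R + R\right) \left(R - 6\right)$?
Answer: $23562$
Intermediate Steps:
$Z{\left(R \right)} = 2 R \left(-6 + R\right)$
$O = 306$ ($O = 124 + 2 \cdot 13 \left(-6 + 13\right) = 124 + 2 \cdot 13 \cdot 7 = 124 + 182 = 306$)
$O 77 = 306 \cdot 77 = 23562$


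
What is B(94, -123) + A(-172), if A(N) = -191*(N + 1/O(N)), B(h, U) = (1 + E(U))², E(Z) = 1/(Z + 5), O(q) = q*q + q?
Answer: 1681795978445/51191586 ≈ 32853.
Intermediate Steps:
O(q) = q + q² (O(q) = q² + q = q + q²)
E(Z) = 1/(5 + Z)
B(h, U) = (1 + 1/(5 + U))²
A(N) = -191*N - 191/(N*(1 + N)) (A(N) = -191*(N + 1/(N*(1 + N))) = -191*N - 191/(N*(1 + N)))
B(94, -123) + A(-172) = (6 - 123)²/(5 - 123)² + 191*(-1 + (-172)²*(-1 - 1*(-172)))/(-172*(1 - 172)) = (-117)²/(-118)² + 191*(-1/172)*(-1 + 29584*(-1 + 172))/(-171) = (1/13924)*13689 + 191*(-1/172)*(-1/171)*(-1 + 29584*171) = 13689/13924 + 191*(-1/172)*(-1/171)*(-1 + 5058864) = 13689/13924 + 191*(-1/172)*(-1/171)*5058863 = 13689/13924 + 966242833/29412 = 1681795978445/51191586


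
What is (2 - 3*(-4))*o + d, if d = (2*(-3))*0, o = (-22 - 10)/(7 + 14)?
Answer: -64/3 ≈ -21.333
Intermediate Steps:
o = -32/21 ≈ -1.5238
d = 0 (d = -6*0 = 0)
(2 - 3*(-4))*o + d = (2 - 3*(-4))*(-32/21) + 0 = (2 + 12)*(-32/21) + 0 = 14*(-32/21) + 0 = -64/3 + 0 = -64/3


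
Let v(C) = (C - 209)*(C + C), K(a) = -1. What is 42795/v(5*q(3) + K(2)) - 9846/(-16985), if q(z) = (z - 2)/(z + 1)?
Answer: -1161352638/2836495 ≈ -409.43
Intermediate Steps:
q(z) = (-2 + z)/(1 + z)
v(C) = 2*C*(-209 + C) (v(C) = (-209 + C)*(2*C) = 2*C*(-209 + C))
42795/v(5*q(3) + K(2)) - 9846/(-16985) = 42795/((2*(5*((-2 + 3)/(1 + 3)) - 1)*(-209 + (5*((-2 + 3)/(1 + 3)) - 1)))) - 9846/(-16985) = 42795/((2*(5*(1/4) - 1)*(-209 + (5*(1/4) - 1)))) - 9846*(-1/16985) = 42795/((2*(5*((1/4)*1) - 1)*(-209 + (5*((1/4)*1) - 1)))) + 9846/16985 = 42795/((2*(5*(1/4) - 1)*(-209 + (5*(1/4) - 1)))) + 9846/16985 = 42795/((2*(5/4 - 1)*(-209 + (5/4 - 1)))) + 9846/16985 = 42795/((2*(1/4)*(-209 + 1/4))) + 9846/16985 = 42795/((2*(1/4)*(-835/4))) + 9846/16985 = 42795/(-835/8) + 9846/16985 = 42795*(-8/835) + 9846/16985 = -68472/167 + 9846/16985 = -1161352638/2836495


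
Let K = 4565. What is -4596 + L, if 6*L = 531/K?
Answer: -41961303/9130 ≈ -4596.0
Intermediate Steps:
L = 177/9130 (L = (531/4565)/6 = (531*(1/4565))/6 = (1/6)*(531/4565) = 177/9130 ≈ 0.019387)
-4596 + L = -4596 + 177/9130 = -41961303/9130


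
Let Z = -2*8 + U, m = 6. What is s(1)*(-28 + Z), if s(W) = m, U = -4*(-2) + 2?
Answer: -204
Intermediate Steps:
U = 10 (U = 8 + 2 = 10)
s(W) = 6
Z = -6 (Z = -2*8 + 10 = -16 + 10 = -6)
s(1)*(-28 + Z) = 6*(-28 - 6) = 6*(-34) = -204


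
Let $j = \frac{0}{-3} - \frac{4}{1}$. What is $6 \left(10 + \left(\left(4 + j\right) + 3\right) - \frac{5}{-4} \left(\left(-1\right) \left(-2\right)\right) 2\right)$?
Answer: $150$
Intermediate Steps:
$j = -4$ ($j = 0 \left(- \frac{1}{3}\right) - 4 = 0 - 4 = -4$)
$6 \left(10 + \left(\left(4 + j\right) + 3\right) - \frac{5}{-4} \left(\left(-1\right) \left(-2\right)\right) 2\right) = 6 \left(10 + \left(\left(4 - 4\right) + 3\right) - \frac{5}{-4} \left(\left(-1\right) \left(-2\right)\right) 2\right) = 6 \left(10 + \left(0 + 3\right) \left(-5\right) \left(- \frac{1}{4}\right) 2 \cdot 2\right) = 6 \left(10 + 3 \cdot \frac{5}{4} \cdot 2 \cdot 2\right) = 6 \left(10 + 3 \cdot \frac{5}{2} \cdot 2\right) = 6 \left(10 + 3 \cdot 5\right) = 6 \left(10 + 15\right) = 6 \cdot 25 = 150$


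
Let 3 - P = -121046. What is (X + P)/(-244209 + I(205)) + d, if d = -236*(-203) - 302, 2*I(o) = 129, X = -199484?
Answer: 93355996/1961 ≈ 47606.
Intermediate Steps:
P = 121049 (P = 3 - 1*(-121046) = 3 + 121046 = 121049)
I(o) = 129/2 (I(o) = (1/2)*129 = 129/2)
d = 47606 (d = 47908 - 302 = 47606)
(X + P)/(-244209 + I(205)) + d = (-199484 + 121049)/(-244209 + 129/2) + 47606 = -78435/(-488289/2) + 47606 = -78435*(-2/488289) + 47606 = 630/1961 + 47606 = 93355996/1961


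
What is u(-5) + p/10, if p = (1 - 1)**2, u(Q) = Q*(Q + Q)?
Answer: 50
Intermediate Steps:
u(Q) = 2*Q**2 (u(Q) = Q*(2*Q) = 2*Q**2)
p = 0 (p = 0**2 = 0)
u(-5) + p/10 = 2*(-5)**2 + 0/10 = 2*25 + 0*(1/10) = 50 + 0 = 50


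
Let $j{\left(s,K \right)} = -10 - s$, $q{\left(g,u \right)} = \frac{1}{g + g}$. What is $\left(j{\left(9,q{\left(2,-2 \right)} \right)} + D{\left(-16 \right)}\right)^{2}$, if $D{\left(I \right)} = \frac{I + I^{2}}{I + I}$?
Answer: $\frac{2809}{4} \approx 702.25$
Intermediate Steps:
$q{\left(g,u \right)} = \frac{1}{2 g}$
$D{\left(I \right)} = \frac{I + I^{2}}{2 I}$
$\left(j{\left(9,q{\left(2,-2 \right)} \right)} + D{\left(-16 \right)}\right)^{2} = \left(\left(-10 - 9\right) + \left(\frac{1}{2} + \frac{1}{2} \left(-16\right)\right)\right)^{2} = \left(\left(-10 - 9\right) + \left(\frac{1}{2} - 8\right)\right)^{2} = \left(-19 - \frac{15}{2}\right)^{2} = \left(- \frac{53}{2}\right)^{2} = \frac{2809}{4}$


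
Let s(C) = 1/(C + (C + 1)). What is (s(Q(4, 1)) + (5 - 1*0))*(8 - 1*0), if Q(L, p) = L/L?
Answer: 128/3 ≈ 42.667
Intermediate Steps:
Q(L, p) = 1
s(C) = 1/(1 + 2*C) (s(C) = 1/(C + (1 + C)) = 1/(1 + 2*C))
(s(Q(4, 1)) + (5 - 1*0))*(8 - 1*0) = (1/(1 + 2*1) + (5 - 1*0))*(8 - 1*0) = (1/(1 + 2) + (5 + 0))*(8 + 0) = (1/3 + 5)*8 = (⅓ + 5)*8 = (16/3)*8 = 128/3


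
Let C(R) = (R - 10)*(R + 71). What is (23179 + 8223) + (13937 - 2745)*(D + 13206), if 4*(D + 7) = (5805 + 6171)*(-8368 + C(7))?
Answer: -288095355886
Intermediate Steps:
C(R) = (-10 + R)*(71 + R)
D = -25754395 (D = -7 + ((5805 + 6171)*(-8368 + (-710 + 7**2 + 61*7)))/4 = -7 + (11976*(-8368 + (-710 + 49 + 427)))/4 = -7 + (11976*(-8368 - 234))/4 = -7 + (11976*(-8602))/4 = -7 + (1/4)*(-103017552) = -7 - 25754388 = -25754395)
(23179 + 8223) + (13937 - 2745)*(D + 13206) = (23179 + 8223) + (13937 - 2745)*(-25754395 + 13206) = 31402 + 11192*(-25741189) = 31402 - 288095387288 = -288095355886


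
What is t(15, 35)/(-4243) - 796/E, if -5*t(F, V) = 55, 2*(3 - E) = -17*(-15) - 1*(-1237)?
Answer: 3385601/3152549 ≈ 1.0739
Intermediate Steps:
E = -743 (E = 3 - (-17*(-15) - 1*(-1237))/2 = 3 - (255 + 1237)/2 = 3 - ½*1492 = 3 - 746 = -743)
t(F, V) = -11 (t(F, V) = -⅕*55 = -11)
t(15, 35)/(-4243) - 796/E = -11/(-4243) - 796/(-743) = -11*(-1/4243) - 796*(-1/743) = 11/4243 + 796/743 = 3385601/3152549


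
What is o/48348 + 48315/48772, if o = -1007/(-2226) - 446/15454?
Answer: 189524146249541/191315117961576 ≈ 0.99064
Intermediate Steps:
o = 137447/324534 (o = -1007*(-1/2226) - 446*1/15454 = 19/42 - 223/7727 = 137447/324534 ≈ 0.42352)
o/48348 + 48315/48772 = (137447/324534)/48348 + 48315/48772 = (137447/324534)*(1/48348) + 48315*(1/48772) = 137447/15690569832 + 48315/48772 = 189524146249541/191315117961576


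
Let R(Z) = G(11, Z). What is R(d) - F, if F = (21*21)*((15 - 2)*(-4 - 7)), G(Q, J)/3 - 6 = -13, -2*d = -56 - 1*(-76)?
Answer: 63042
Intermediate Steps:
d = -10 (d = -(-56 - 1*(-76))/2 = -(-56 + 76)/2 = -1/2*20 = -10)
G(Q, J) = -21 (G(Q, J) = 18 + 3*(-13) = 18 - 39 = -21)
R(Z) = -21
F = -63063 (F = 441*(13*(-11)) = 441*(-143) = -63063)
R(d) - F = -21 - 1*(-63063) = -21 + 63063 = 63042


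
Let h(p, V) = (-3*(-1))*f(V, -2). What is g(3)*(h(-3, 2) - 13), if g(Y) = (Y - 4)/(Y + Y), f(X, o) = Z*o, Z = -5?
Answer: -17/6 ≈ -2.8333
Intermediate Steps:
f(X, o) = -5*o
g(Y) = (-4 + Y)/(2*Y) (g(Y) = (-4 + Y)/((2*Y)) = (-4 + Y)*(1/(2*Y)) = (-4 + Y)/(2*Y))
h(p, V) = 30 (h(p, V) = (-3*(-1))*(-5*(-2)) = 3*10 = 30)
g(3)*(h(-3, 2) - 13) = ((1/2)*(-4 + 3)/3)*(30 - 13) = ((1/2)*(1/3)*(-1))*17 = -1/6*17 = -17/6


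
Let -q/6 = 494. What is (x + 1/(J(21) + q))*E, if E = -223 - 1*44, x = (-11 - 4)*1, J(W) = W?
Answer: 3928994/981 ≈ 4005.1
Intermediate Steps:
q = -2964 (q = -6*494 = -2964)
x = -15 (x = -15*1 = -15)
E = -267 (E = -223 - 44 = -267)
(x + 1/(J(21) + q))*E = (-15 + 1/(21 - 2964))*(-267) = (-15 + 1/(-2943))*(-267) = (-15 - 1/2943)*(-267) = -44146/2943*(-267) = 3928994/981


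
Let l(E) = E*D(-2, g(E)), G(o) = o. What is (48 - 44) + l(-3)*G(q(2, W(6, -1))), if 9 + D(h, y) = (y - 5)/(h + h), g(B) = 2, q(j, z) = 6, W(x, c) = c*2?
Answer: 305/2 ≈ 152.50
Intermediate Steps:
W(x, c) = 2*c
D(h, y) = -9 + (-5 + y)/(2*h) (D(h, y) = -9 + (y - 5)/(h + h) = -9 + (-5 + y)/((2*h)) = -9 + (-5 + y)*(1/(2*h)) = -9 + (-5 + y)/(2*h))
l(E) = -33*E/4 (l(E) = E*((½)*(-5 + 2 - 18*(-2))/(-2)) = E*((½)*(-½)*(-5 + 2 + 36)) = E*((½)*(-½)*33) = E*(-33/4) = -33*E/4)
(48 - 44) + l(-3)*G(q(2, W(6, -1))) = (48 - 44) - 33/4*(-3)*6 = 4 + (99/4)*6 = 4 + 297/2 = 305/2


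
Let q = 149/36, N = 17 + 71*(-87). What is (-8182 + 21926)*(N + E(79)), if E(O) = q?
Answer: -761455396/9 ≈ -8.4606e+7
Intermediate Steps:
N = -6160 (N = 17 - 6177 = -6160)
q = 149/36 (q = 149*(1/36) = 149/36 ≈ 4.1389)
E(O) = 149/36
(-8182 + 21926)*(N + E(79)) = (-8182 + 21926)*(-6160 + 149/36) = 13744*(-221611/36) = -761455396/9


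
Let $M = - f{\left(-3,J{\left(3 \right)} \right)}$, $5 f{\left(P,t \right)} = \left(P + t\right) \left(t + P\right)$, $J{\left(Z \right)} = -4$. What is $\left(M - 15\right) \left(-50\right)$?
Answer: $1240$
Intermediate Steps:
$f{\left(P,t \right)} = \frac{\left(P + t\right)^{2}}{5}$ ($f{\left(P,t \right)} = \frac{\left(P + t\right) \left(t + P\right)}{5} = \frac{\left(P + t\right) \left(P + t\right)}{5} = \frac{\left(P + t\right)^{2}}{5}$)
$M = - \frac{49}{5}$ ($M = - \frac{\left(-3 - 4\right)^{2}}{5} = - \frac{\left(-7\right)^{2}}{5} = - \frac{49}{5} \approx -9.8$)
$\left(M - 15\right) \left(-50\right) = \left(- \frac{49}{5} - 15\right) \left(-50\right) = \left(- \frac{124}{5}\right) \left(-50\right) = 1240$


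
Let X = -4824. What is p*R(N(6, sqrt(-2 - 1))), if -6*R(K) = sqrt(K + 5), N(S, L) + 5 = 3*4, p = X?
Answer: 1608*sqrt(3) ≈ 2785.1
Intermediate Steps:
p = -4824
N(S, L) = 7 (N(S, L) = -5 + 3*4 = -5 + 12 = 7)
R(K) = -sqrt(5 + K)/6 (R(K) = -sqrt(K + 5)/6 = -sqrt(5 + K)/6)
p*R(N(6, sqrt(-2 - 1))) = -(-804)*sqrt(5 + 7) = -(-804)*sqrt(12) = -(-804)*2*sqrt(3) = -(-1608)*sqrt(3) = 1608*sqrt(3)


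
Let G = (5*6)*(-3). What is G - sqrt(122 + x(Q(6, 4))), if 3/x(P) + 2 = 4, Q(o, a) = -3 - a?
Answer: -90 - sqrt(494)/2 ≈ -101.11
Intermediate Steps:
x(P) = 3/2 (x(P) = 3/(-2 + 4) = 3/2)
G = -90 (G = 30*(-3) = -90)
G - sqrt(122 + x(Q(6, 4))) = -90 - sqrt(122 + 3/2) = -90 - sqrt(247/2) = -90 - sqrt(494)/2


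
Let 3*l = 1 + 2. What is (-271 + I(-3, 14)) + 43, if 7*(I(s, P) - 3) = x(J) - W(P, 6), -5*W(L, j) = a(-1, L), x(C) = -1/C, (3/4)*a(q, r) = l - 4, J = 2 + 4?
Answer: -47279/210 ≈ -225.14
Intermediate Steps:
l = 1 (l = (1 + 2)/3 = (1/3)*3 = 1)
J = 6
a(q, r) = -4 (a(q, r) = 4*(1 - 4)/3 = (4/3)*(-3) = -4)
W(L, j) = 4/5 (W(L, j) = -1/5*(-4) = 4/5)
I(s, P) = 601/210 (I(s, P) = 3 + (-1/6 - 1*4/5)/7 = 3 + (-1*1/6 - 4/5)/7 = 3 + (-1/6 - 4/5)/7 = 3 + (1/7)*(-29/30) = 3 - 29/210 = 601/210)
(-271 + I(-3, 14)) + 43 = (-271 + 601/210) + 43 = -56309/210 + 43 = -47279/210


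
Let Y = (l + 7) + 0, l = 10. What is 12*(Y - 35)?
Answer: -216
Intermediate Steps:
Y = 17 (Y = (10 + 7) + 0 = 17 + 0 = 17)
12*(Y - 35) = 12*(17 - 35) = 12*(-18) = -216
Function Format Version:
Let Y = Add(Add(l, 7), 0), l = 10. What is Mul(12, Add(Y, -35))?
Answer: -216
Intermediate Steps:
Y = 17 (Y = Add(Add(10, 7), 0) = Add(17, 0) = 17)
Mul(12, Add(Y, -35)) = Mul(12, Add(17, -35)) = Mul(12, -18) = -216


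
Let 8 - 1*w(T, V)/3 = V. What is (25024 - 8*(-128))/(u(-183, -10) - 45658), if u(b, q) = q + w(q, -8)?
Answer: -6512/11405 ≈ -0.57098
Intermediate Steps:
w(T, V) = 24 - 3*V
u(b, q) = 48 + q (u(b, q) = q + (24 - 3*(-8)) = q + (24 + 24) = q + 48 = 48 + q)
(25024 - 8*(-128))/(u(-183, -10) - 45658) = (25024 - 8*(-128))/((48 - 10) - 45658) = (25024 + 1024)/(38 - 45658) = 26048/(-45620) = 26048*(-1/45620) = -6512/11405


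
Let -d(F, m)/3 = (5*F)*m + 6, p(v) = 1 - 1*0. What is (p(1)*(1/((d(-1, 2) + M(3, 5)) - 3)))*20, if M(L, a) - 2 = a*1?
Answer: 5/4 ≈ 1.2500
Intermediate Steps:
M(L, a) = 2 + a (M(L, a) = 2 + a*1 = 2 + a)
p(v) = 1 (p(v) = 1 + 0 = 1)
d(F, m) = -18 - 15*F*m (d(F, m) = -3*((5*F)*m + 6) = -3*(5*F*m + 6) = -3*(6 + 5*F*m) = -18 - 15*F*m)
(p(1)*(1/((d(-1, 2) + M(3, 5)) - 3)))*20 = (1*(1/(((-18 - 15*(-1)*2) + (2 + 5)) - 3)))*20 = (1*(1/(((-18 + 30) + 7) - 3)))*20 = (1*(1/((12 + 7) - 3)))*20 = (1*(1/(19 - 3)))*20 = (1*(1/16))*20 = (1/16)*20 = 5/4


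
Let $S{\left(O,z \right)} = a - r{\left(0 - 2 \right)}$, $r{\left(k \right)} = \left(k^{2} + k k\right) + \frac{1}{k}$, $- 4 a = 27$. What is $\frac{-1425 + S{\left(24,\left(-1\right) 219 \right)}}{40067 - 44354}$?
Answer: $\frac{1919}{5716} \approx 0.33572$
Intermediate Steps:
$a = - \frac{27}{4}$ ($a = \left(- \frac{1}{4}\right) 27 = - \frac{27}{4} \approx -6.75$)
$r{\left(k \right)} = \frac{1}{k} + 2 k^{2}$ ($r{\left(k \right)} = \left(k^{2} + k^{2}\right) + \frac{1}{k} = 2 k^{2} + \frac{1}{k} = \frac{1}{k} + 2 k^{2}$)
$S{\left(O,z \right)} = - \frac{57}{4}$ ($S{\left(O,z \right)} = - \frac{27}{4} - \frac{1 + 2 \left(0 - 2\right)^{3}}{0 - 2} = - \frac{27}{4} - \frac{1 + 2 \left(-2\right)^{3}}{-2} = - \frac{27}{4} - - \frac{1 + 2 \left(-8\right)}{2} = - \frac{27}{4} - - \frac{1 - 16}{2} = - \frac{27}{4} - \left(- \frac{1}{2}\right) \left(-15\right) = - \frac{27}{4} - \frac{15}{2} = - \frac{57}{4}$)
$\frac{-1425 + S{\left(24,\left(-1\right) 219 \right)}}{40067 - 44354} = \frac{-1425 - \frac{57}{4}}{40067 - 44354} = - \frac{5757}{4 \left(-4287\right)} = \left(- \frac{5757}{4}\right) \left(- \frac{1}{4287}\right) = \frac{1919}{5716}$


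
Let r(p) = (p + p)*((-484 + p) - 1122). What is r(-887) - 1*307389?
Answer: 4115193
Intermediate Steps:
r(p) = 2*p*(-1606 + p) (r(p) = (2*p)*(-1606 + p) = 2*p*(-1606 + p))
r(-887) - 1*307389 = 2*(-887)*(-1606 - 887) - 1*307389 = 2*(-887)*(-2493) - 307389 = 4422582 - 307389 = 4115193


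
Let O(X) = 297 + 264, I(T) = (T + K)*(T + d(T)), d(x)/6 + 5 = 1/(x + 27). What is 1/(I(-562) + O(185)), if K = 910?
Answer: -535/109920513 ≈ -4.8671e-6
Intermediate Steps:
d(x) = -30 + 6/(27 + x) (d(x) = -30 + 6/(x + 27) = -30 + 6/(27 + x))
I(T) = (910 + T)*(T + 6*(-134 - 5*T)/(27 + T)) (I(T) = (T + 910)*(T + 6*(-134 - 5*T)/(27 + T)) = (910 + T)*(T + 6*(-134 - 5*T)/(27 + T)))
O(X) = 561
1/(I(-562) + O(185)) = 1/((-731640 + (-562)³ - 3534*(-562) + 907*(-562)²)/(27 - 562) + 561) = 1/((-731640 - 177504328 + 1986108 + 907*315844)/(-535) + 561) = 1/(-(-731640 - 177504328 + 1986108 + 286470508)/535 + 561) = 1/(-1/535*110220648 + 561) = 1/(-110220648/535 + 561) = 1/(-109920513/535) = -535/109920513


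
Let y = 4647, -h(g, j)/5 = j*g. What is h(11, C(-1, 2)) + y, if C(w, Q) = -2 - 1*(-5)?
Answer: 4482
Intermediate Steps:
C(w, Q) = 3 (C(w, Q) = -2 + 5 = 3)
h(g, j) = -5*g*j (h(g, j) = -5*j*g = -5*g*j)
h(11, C(-1, 2)) + y = -5*11*3 + 4647 = -165 + 4647 = 4482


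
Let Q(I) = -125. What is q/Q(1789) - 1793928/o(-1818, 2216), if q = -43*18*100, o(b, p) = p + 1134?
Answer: 140196/1675 ≈ 83.699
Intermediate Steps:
o(b, p) = 1134 + p
q = -77400 (q = -774*100 = -77400)
q/Q(1789) - 1793928/o(-1818, 2216) = -77400/(-125) - 1793928/(1134 + 2216) = -77400*(-1/125) - 1793928/3350 = 3096/5 - 1793928*1/3350 = 3096/5 - 896964/1675 = 140196/1675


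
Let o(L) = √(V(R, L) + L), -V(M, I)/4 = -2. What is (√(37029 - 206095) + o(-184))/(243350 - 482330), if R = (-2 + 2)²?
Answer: I*(-√169066 - 4*√11)/238980 ≈ -0.0017761*I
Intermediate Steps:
R = 0 (R = 0² = 0)
V(M, I) = 8 (V(M, I) = -4*(-2) = 8)
o(L) = √(8 + L)
(√(37029 - 206095) + o(-184))/(243350 - 482330) = (√(37029 - 206095) + √(8 - 184))/(243350 - 482330) = (√(-169066) + √(-176))/(-238980) = (I*√169066 + 4*I*√11)*(-1/238980) = -I*√11/59745 - I*√169066/238980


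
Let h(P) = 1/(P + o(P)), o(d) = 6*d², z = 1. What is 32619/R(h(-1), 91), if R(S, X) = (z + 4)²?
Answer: 32619/25 ≈ 1304.8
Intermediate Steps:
h(P) = 1/(P + 6*P²)
R(S, X) = 25 (R(S, X) = (1 + 4)² = 5² = 25)
32619/R(h(-1), 91) = 32619/25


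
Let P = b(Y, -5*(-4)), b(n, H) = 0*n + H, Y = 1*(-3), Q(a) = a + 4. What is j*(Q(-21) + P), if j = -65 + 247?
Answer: 546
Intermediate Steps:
j = 182
Q(a) = 4 + a
Y = -3
b(n, H) = H (b(n, H) = 0 + H = H)
P = 20 (P = -5*(-4) = 20)
j*(Q(-21) + P) = 182*((4 - 21) + 20) = 182*(-17 + 20) = 182*3 = 546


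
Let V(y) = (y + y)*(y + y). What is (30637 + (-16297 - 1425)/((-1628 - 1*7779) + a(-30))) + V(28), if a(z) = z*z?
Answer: 287324633/8507 ≈ 33775.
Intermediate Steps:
V(y) = 4*y² (V(y) = (2*y)*(2*y) = 4*y²)
a(z) = z²
(30637 + (-16297 - 1425)/((-1628 - 1*7779) + a(-30))) + V(28) = (30637 + (-16297 - 1425)/((-1628 - 1*7779) + (-30)²)) + 4*28² = (30637 - 17722/((-1628 - 7779) + 900)) + 4*784 = (30637 - 17722/(-9407 + 900)) + 3136 = (30637 - 17722/(-8507)) + 3136 = (30637 - 17722*(-1/8507)) + 3136 = (30637 + 17722/8507) + 3136 = 260646681/8507 + 3136 = 287324633/8507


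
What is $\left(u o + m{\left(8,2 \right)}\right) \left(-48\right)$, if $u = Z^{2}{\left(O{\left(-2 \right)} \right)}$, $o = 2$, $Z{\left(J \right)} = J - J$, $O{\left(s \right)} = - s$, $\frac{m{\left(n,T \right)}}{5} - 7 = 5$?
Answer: $-2880$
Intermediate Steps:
$m{\left(n,T \right)} = 60$ ($m{\left(n,T \right)} = 35 + 5 \cdot 5 = 35 + 25 = 60$)
$Z{\left(J \right)} = 0$
$u = 0$ ($u = 0^{2} = 0$)
$\left(u o + m{\left(8,2 \right)}\right) \left(-48\right) = \left(0 \cdot 2 + 60\right) \left(-48\right) = \left(0 + 60\right) \left(-48\right) = 60 \left(-48\right) = -2880$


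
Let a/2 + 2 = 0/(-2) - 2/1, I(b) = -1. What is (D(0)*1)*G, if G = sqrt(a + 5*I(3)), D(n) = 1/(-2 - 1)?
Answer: -I*sqrt(13)/3 ≈ -1.2019*I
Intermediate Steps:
a = -8 (a = -4 + 2*(0/(-2) - 2/1) = -4 + 2*(0*(-1/2) - 2*1) = -4 + 2*(0 - 2) = -4 + 2*(-2) = -4 - 4 = -8)
D(n) = -1/3 (D(n) = 1/(-3) = -1/3)
G = I*sqrt(13) (G = sqrt(-8 + 5*(-1)) = sqrt(-8 - 5) = sqrt(-13) = I*sqrt(13) ≈ 3.6056*I)
(D(0)*1)*G = (-1/3*1)*(I*sqrt(13)) = -I*sqrt(13)/3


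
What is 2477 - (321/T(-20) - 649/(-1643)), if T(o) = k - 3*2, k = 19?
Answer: 52370403/21359 ≈ 2451.9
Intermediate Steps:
T(o) = 13 (T(o) = 19 - 3*2 = 19 - 1*6 = 19 - 6 = 13)
2477 - (321/T(-20) - 649/(-1643)) = 2477 - (321/13 - 649/(-1643)) = 2477 - (321*(1/13) - 649*(-1/1643)) = 2477 - (321/13 + 649/1643) = 2477 - 1*535840/21359 = 2477 - 535840/21359 = 52370403/21359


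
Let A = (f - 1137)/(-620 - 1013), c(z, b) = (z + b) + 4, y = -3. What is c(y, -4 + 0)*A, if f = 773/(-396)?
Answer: -451025/215556 ≈ -2.0924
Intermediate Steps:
f = -773/396 (f = 773*(-1/396) = -773/396 ≈ -1.9520)
c(z, b) = 4 + b + z (c(z, b) = (b + z) + 4 = 4 + b + z)
A = 451025/646668 (A = (-773/396 - 1137)/(-620 - 1013) = -451025/396/(-1633) = -451025/396*(-1/1633) = 451025/646668 ≈ 0.69746)
c(y, -4 + 0)*A = (4 + (-4 + 0) - 3)*(451025/646668) = (4 - 4 - 3)*(451025/646668) = -3*451025/646668 = -451025/215556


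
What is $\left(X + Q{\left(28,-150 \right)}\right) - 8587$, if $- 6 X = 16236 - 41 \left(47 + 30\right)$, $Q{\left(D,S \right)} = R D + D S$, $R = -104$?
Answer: $- \frac{107273}{6} \approx -17879.0$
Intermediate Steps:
$Q{\left(D,S \right)} = - 104 D + D S$
$X = - \frac{13079}{6}$ ($X = - \frac{16236 - 41 \left(47 + 30\right)}{6} = - \frac{16236 - 3157}{6} = \left(- \frac{1}{6}\right) 13079 = - \frac{13079}{6} \approx -2179.8$)
$\left(X + Q{\left(28,-150 \right)}\right) - 8587 = \left(- \frac{13079}{6} + 28 \left(-104 - 150\right)\right) - 8587 = \left(- \frac{13079}{6} + 28 \left(-254\right)\right) - 8587 = \left(- \frac{13079}{6} - 7112\right) - 8587 = - \frac{55751}{6} - 8587 = - \frac{107273}{6}$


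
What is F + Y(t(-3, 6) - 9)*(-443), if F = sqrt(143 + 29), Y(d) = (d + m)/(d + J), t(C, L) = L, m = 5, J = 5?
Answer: -443 + 2*sqrt(43) ≈ -429.89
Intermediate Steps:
Y(d) = 1 (Y(d) = (d + 5)/(d + 5) = (5 + d)/(5 + d) = 1)
F = 2*sqrt(43) (F = sqrt(172) = 2*sqrt(43) ≈ 13.115)
F + Y(t(-3, 6) - 9)*(-443) = 2*sqrt(43) + 1*(-443) = 2*sqrt(43) - 443 = -443 + 2*sqrt(43)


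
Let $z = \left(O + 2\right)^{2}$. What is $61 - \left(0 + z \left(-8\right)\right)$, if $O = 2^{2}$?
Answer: $349$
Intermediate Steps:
$O = 4$
$z = 36$ ($z = \left(4 + 2\right)^{2} = 6^{2} = 36$)
$61 - \left(0 + z \left(-8\right)\right) = 61 - \left(0 + 36 \left(-8\right)\right) = 61 - \left(0 - 288\right) = 61 - -288 = 61 + 288 = 349$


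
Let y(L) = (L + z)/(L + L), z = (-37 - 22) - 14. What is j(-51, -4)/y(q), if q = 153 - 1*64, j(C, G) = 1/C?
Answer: -89/408 ≈ -0.21814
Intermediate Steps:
z = -73 (z = -59 - 14 = -73)
q = 89 (q = 153 - 64 = 89)
y(L) = (-73 + L)/(2*L) (y(L) = (L - 73)/(L + L) = (-73 + L)/((2*L)) = (-73 + L)*(1/(2*L)) = (-73 + L)/(2*L))
j(-51, -4)/y(q) = 1/((-51)*(((1/2)*(-73 + 89)/89))) = -1/(51*((1/2)*(1/89)*16)) = -1/(51*8/89) = -1/51*89/8 = -89/408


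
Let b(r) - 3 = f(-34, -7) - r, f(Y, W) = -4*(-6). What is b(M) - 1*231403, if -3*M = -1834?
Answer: -695962/3 ≈ -2.3199e+5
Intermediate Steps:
M = 1834/3 (M = -1/3*(-1834) = 1834/3 ≈ 611.33)
f(Y, W) = 24
b(r) = 27 - r (b(r) = 3 + (24 - r) = 27 - r)
b(M) - 1*231403 = (27 - 1*1834/3) - 1*231403 = (27 - 1834/3) - 231403 = -1753/3 - 231403 = -695962/3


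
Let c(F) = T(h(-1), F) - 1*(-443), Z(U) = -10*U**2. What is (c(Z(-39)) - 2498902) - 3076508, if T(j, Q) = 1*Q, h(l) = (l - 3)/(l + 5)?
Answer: -5590177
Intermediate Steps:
h(l) = (-3 + l)/(5 + l)
T(j, Q) = Q
c(F) = 443 + F (c(F) = F - 1*(-443) = F + 443 = 443 + F)
(c(Z(-39)) - 2498902) - 3076508 = ((443 - 10*(-39)**2) - 2498902) - 3076508 = ((443 - 10*1521) - 2498902) - 3076508 = ((443 - 15210) - 2498902) - 3076508 = (-14767 - 2498902) - 3076508 = -2513669 - 3076508 = -5590177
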